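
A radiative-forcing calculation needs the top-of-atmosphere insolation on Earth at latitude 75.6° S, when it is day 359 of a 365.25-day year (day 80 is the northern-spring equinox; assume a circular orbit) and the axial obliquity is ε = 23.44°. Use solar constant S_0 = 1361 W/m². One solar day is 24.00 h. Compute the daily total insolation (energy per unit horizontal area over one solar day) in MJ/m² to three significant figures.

Solar longitude: L_s = 360° × (359 − 80)/365.25 = 274.990°.
sin δ = sin 23.44° × sin 274.990° = -0.39628, so δ = -23.346°.
cos h₀ = −tan(-75.6°) tan(-23.346°) = -1.6810 ≤ −1 ⇒ polar day, h₀ = π.
Bracket: h₀ sin ϕ sin δ + cos ϕ cos δ sin h₀ = 3.1416×-0.96858×-0.39628 + 0.24869×0.91813×0.00000 = 1.205837 + 0.000000 = 1.205837.
Q̄ = (S_0/π) × [bracket] = (1361/π) × 1.205837 = 522.39 W/m².
Daily total = Q̄ × 24.00 h × 3600 s/h = 522.39 × 24.00 × 3600 / 10⁶ = 45.13 MJ/m².

45.1 MJ/m²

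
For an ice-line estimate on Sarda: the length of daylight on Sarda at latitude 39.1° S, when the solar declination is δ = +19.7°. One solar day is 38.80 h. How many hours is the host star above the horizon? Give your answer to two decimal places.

15.75 h

cos h₀ = −tan ϕ · tan δ = −tan(-39.1°) × tan(+19.700°) = 0.2910, so h₀ = 1.2755 rad = 73.08°.
Daylight = 2h₀/(2π) × 38.80 h = (1.2755/π) × 38.80 = 15.75 h.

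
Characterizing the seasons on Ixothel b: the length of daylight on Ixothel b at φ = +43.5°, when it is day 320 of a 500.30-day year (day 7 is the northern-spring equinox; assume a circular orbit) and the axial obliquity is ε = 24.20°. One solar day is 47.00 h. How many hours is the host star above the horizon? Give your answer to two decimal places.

Solar longitude: λ_s = 360° × (320 − 7)/500.30 = 225.225°.
sin δ = sin 24.20° × sin 225.225° = -0.29099, so δ = -16.918°.
cos H₀ = −tan φ · tan δ = −tan(+43.5°) × tan(-16.918°) = 0.2886, so H₀ = 1.2780 rad = 73.22°.
Daylight = 2H₀/(2π) × 47.00 h = (1.2780/π) × 47.00 = 19.12 h.

19.12 h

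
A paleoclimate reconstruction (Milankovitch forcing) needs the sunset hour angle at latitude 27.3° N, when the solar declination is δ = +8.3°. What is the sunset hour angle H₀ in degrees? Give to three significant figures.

cos H₀ = −tan φ · tan δ = −tan(+27.3°) × tan(+8.300°) = -0.0753, so H₀ = 1.6462 rad = 94.32°.

H₀ = 94.3°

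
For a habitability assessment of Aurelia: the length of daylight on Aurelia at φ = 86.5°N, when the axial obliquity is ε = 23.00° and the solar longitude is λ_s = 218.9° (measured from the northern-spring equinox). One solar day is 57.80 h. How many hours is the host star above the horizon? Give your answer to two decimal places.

0.00 h

Solar declination: sin δ = sin ε · sin λ_s = sin 23.00° × sin 218.9° = -0.24536, so δ = -14.203°.
cos H₀ = −tan φ · tan δ = 4.1382 ≥ 1, so the host star never rises (polar night) and H₀ = 0.
Daylight = 2H₀/(2π) × 57.80 h = (0.0000/π) × 57.80 = 0.00 h.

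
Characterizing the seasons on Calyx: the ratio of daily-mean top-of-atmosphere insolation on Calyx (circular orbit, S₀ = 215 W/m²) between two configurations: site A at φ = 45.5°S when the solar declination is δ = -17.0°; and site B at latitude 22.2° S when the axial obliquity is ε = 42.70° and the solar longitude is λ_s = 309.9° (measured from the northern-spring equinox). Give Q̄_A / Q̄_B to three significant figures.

Q̄_A / Q̄_B ≈ 0.917

— Configuration A (φ=-45.5°):
cos H₀ = −tan(-45.5°) tan(-17.000°) = -0.3111, H₀ = 1.8872 rad.
Bracket: H₀ sin φ sin δ + cos φ cos δ sin H₀ = 1.8872×-0.71325×-0.29237 + 0.70091×0.95630×0.95037 = 0.393543 + 0.637014 = 1.030557.
Q̄ = (S₀/π) × [bracket] = (215/π) × 1.030557 = 70.528 W/m².
— Configuration B (φ=-22.2°):
Solar declination: sin δ = sin ε · sin λ_s = sin 42.70° × sin 309.9° = -0.52026, so δ = -31.350°.
cos H₀ = −tan(-22.2°) tan(-31.350°) = -0.2486, H₀ = 1.8220 rad.
Bracket: H₀ sin φ sin δ + cos φ cos δ sin H₀ = 1.8220×-0.37784×-0.52026 + 0.92587×0.85401×0.96860 = 0.358160 + 0.765874 = 1.124034.
Q̄ = (S₀/π) × [bracket] = (215/π) × 1.124034 = 76.925 W/m².
Ratio Q̄_A / Q̄_B = 70.528 / 76.925 = 0.9168.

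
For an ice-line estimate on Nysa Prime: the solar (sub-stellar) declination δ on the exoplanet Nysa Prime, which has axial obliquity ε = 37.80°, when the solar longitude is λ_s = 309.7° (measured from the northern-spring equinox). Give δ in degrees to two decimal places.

δ = -28.14°

sin δ = sin ε · sin λ_s = sin 37.80° × sin 309.7° = -0.471570.
δ = arcsin(-0.471570) = -28.14°.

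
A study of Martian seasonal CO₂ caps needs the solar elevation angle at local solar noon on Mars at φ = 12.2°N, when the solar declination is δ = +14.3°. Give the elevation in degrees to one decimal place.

87.9°

At local noon the hour angle is zero, so the zenith angle equals |φ − δ| = |+12.2° − (+14.300°)| = 2.100°.
Elevation = 90° − 2.100° = 87.9°.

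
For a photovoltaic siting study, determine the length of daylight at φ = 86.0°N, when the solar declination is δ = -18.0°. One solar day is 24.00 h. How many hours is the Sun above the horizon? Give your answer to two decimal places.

cos H₀ = −tan φ · tan δ = 4.6466 ≥ 1, so the Sun never rises (polar night) and H₀ = 0.
Daylight = 2H₀/(2π) × 24.00 h = (0.0000/π) × 24.00 = 0.00 h.

0.00 h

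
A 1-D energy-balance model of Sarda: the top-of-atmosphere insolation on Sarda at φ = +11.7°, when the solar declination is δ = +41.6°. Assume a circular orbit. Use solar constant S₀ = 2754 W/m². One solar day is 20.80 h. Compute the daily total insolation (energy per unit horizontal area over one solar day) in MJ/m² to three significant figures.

62.8 MJ/m²

cos H₀ = −tan(+11.7°) tan(+41.600°) = -0.1839, H₀ = 1.7557 rad.
Bracket: H₀ sin φ sin δ + cos φ cos δ sin H₀ = 1.7557×0.20279×0.66393 + 0.97922×0.74780×0.98295 = 0.236385 + 0.719776 = 0.956161.
Q̄ = (S₀/π) × [bracket] = (2754/π) × 0.956161 = 838.20 W/m².
Daily total = Q̄ × 20.80 h × 3600 s/h = 838.20 × 20.80 × 3600 / 10⁶ = 62.76 MJ/m².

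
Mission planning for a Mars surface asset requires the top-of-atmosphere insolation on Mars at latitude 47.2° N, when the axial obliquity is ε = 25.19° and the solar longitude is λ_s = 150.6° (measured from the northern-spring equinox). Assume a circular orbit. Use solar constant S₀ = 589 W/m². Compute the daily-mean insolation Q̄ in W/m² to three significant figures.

Q̄ ≈ 173 W/m²

Solar declination: sin δ = sin ε · sin λ_s = sin 25.19° × sin 150.6° = 0.20894, so δ = +12.060°.
cos H₀ = −tan(+47.2°) tan(+12.060°) = -0.2307, H₀ = 1.8036 rad.
Bracket: H₀ sin φ sin δ + cos φ cos δ sin H₀ = 1.8036×0.73373×0.20894 + 0.67944×0.97793×0.97302 = 0.276502 + 0.646518 = 0.923020.
Q̄ = (S₀/π) × [bracket] = (589/π) × 0.923020 = 173.1 W/m².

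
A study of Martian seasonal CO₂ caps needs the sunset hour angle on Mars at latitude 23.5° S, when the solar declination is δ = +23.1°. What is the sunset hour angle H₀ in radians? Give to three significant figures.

cos H₀ = −tan φ · tan δ = −tan(-23.5°) × tan(+23.100°) = 0.1855, so H₀ = 1.3843 rad = 79.31°.

H₀ = 1.38 rad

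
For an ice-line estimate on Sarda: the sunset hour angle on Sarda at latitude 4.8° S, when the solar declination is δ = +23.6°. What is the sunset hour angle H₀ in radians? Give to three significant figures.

H₀ = 1.53 rad

cos H₀ = −tan φ · tan δ = −tan(-4.8°) × tan(+23.600°) = 0.0367, so H₀ = 1.5341 rad = 87.90°.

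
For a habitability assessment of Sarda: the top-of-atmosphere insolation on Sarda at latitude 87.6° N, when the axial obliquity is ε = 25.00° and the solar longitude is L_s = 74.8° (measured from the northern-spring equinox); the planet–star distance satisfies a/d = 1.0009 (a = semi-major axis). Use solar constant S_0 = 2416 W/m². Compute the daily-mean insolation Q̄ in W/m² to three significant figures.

Solar declination: sin δ = sin ε · sin L_s = sin 25.00° × sin 74.8° = 0.40783, so δ = +24.069°.
cos h₀ = −tan(+87.6°) tan(+24.069°) = -10.6572 ≤ −1 ⇒ polar day, h₀ = π.
Bracket: h₀ sin ϕ sin δ + cos ϕ cos δ sin h₀ = 3.1416×0.99912×0.40783 + 0.04188×0.91306×0.00000 = 1.280111 + 0.000000 = 1.280111.
Inverse-square distance factor (a/d)² = 1.0009² = 1.001801.
Q̄ = (S_0/π) × 1.001801 × [bracket] = (2416/π) × 1.001801 × 1.280111 = 986.2 W/m².

Q̄ ≈ 986 W/m²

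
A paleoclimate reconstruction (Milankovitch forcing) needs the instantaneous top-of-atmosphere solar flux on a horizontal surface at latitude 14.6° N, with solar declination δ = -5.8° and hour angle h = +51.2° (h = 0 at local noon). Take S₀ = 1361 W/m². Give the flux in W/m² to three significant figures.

cos θ_z = sin φ sin δ + cos φ cos δ cos h = -0.025473 + 0.603266 = 0.577793.
Flux = S₀ · cos θ_z = 1361 × 0.577793 = 786.4 W/m².

786 W/m²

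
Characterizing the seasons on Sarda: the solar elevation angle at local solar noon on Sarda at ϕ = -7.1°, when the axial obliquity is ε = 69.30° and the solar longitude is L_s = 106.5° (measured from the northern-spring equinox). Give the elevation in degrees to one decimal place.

Solar declination: sin δ = sin ε · sin L_s = sin 69.30° × sin 106.5° = 0.89692, so δ = +63.756°.
At local noon the hour angle is zero, so the zenith angle equals |ϕ − δ| = |-7.1° − (+63.756°)| = 70.856°.
Elevation = 90° − 70.856° = 19.1°.

19.1°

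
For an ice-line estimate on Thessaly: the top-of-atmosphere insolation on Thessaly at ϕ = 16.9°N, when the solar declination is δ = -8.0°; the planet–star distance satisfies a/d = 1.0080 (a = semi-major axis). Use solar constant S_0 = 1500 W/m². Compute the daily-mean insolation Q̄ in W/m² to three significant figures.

Q̄ ≈ 429 W/m²

cos h₀ = −tan(+16.9°) tan(-8.000°) = 0.0427, h₀ = 1.5281 rad.
Bracket: h₀ sin ϕ sin δ + cos ϕ cos δ sin h₀ = 1.5281×0.29070×-0.13917 + 0.95681×0.99027×0.99909 = -0.061822 + 0.946638 = 0.884816.
Inverse-square distance factor (a/d)² = 1.0080² = 1.016064.
Q̄ = (S_0/π) × 1.016064 × [bracket] = (1500/π) × 1.016064 × 0.884816 = 429.3 W/m².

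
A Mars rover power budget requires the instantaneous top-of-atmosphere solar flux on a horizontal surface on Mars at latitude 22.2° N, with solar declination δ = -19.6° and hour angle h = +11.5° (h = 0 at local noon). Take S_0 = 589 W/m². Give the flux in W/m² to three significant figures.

cos θ_z = sin ϕ sin δ + cos ϕ cos δ cos h = -0.126747 + 0.854713 = 0.727966.
Flux = S_0 · cos θ_z = 589 × 0.727966 = 428.8 W/m².

429 W/m²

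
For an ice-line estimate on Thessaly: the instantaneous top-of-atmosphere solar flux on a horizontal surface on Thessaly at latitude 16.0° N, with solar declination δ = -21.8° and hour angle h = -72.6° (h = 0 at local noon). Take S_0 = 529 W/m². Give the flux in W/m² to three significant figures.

cos θ_z = sin ϕ sin δ + cos ϕ cos δ cos h = -0.102363 + 0.266899 = 0.164536.
Flux = S_0 · cos θ_z = 529 × 0.164536 = 87.04 W/m².

87.0 W/m²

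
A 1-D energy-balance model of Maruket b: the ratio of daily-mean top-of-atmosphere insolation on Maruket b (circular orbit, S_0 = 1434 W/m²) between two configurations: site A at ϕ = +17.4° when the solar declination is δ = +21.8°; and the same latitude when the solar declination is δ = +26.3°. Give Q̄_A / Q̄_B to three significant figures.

— Configuration A (ϕ=+17.4°):
cos h₀ = −tan(+17.4°) tan(+21.800°) = -0.1253, h₀ = 1.6965 rad.
Bracket: h₀ sin ϕ sin δ + cos ϕ cos δ sin h₀ = 1.6965×0.29904×0.37137 + 0.95424×0.92849×0.99211 = 0.188404 + 0.879012 = 1.067416.
Q̄ = (S_0/π) × [bracket] = (1434/π) × 1.067416 = 487.23 W/m².
— Configuration B (ϕ=+17.4°):
cos h₀ = −tan(+17.4°) tan(+26.300°) = -0.1549, h₀ = 1.7263 rad.
Bracket: h₀ sin ϕ sin δ + cos ϕ cos δ sin h₀ = 1.7263×0.29904×0.44307 + 0.95424×0.89649×0.98793 = 0.228727 + 0.845141 = 1.073868.
Q̄ = (S_0/π) × [bracket] = (1434/π) × 1.073868 = 490.17 W/m².
Ratio Q̄_A / Q̄_B = 487.23 / 490.17 = 0.9940.

Q̄_A / Q̄_B ≈ 0.994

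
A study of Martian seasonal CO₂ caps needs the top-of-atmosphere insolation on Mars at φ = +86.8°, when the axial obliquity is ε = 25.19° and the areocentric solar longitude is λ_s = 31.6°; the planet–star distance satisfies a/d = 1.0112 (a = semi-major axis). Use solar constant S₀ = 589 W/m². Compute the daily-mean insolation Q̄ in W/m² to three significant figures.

Q̄ ≈ 134 W/m²

sin δ = sin 25.19° × sin 31.6° = 0.22302, so δ = +12.886°.
cos H₀ = −tan(+86.8°) tan(+12.886°) = -4.0921 ≤ −1 ⇒ polar day, H₀ = π.
Bracket: H₀ sin φ sin δ + cos φ cos δ sin H₀ = 3.1416×0.99844×0.22302 + 0.05582×0.97481×0.00000 = 0.699547 + 0.000000 = 0.699547.
Inverse-square distance factor (a/d)² = 1.0112² = 1.022525.
Q̄ = (S₀/π) × 1.022525 × [bracket] = (589/π) × 1.022525 × 0.699547 = 134.1 W/m².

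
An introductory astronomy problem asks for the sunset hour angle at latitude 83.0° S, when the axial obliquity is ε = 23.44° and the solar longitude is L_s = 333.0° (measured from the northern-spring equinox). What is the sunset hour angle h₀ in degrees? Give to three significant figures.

Solar declination: sin δ = sin ε · sin L_s = sin 23.44° × sin 333.0° = -0.18059, so δ = -10.404°.
Sunrise equation: cos h₀ = −tan ϕ · tan δ = -1.4954 ≤ −1, so the Sun never sets (polar day) and h₀ = π.

h₀ = 180°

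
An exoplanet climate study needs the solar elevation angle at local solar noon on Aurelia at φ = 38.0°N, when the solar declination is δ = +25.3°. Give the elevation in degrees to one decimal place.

77.3°

At local noon the hour angle is zero, so the zenith angle equals |φ − δ| = |+38.0° − (+25.300°)| = 12.700°.
Elevation = 90° − 12.700° = 77.3°.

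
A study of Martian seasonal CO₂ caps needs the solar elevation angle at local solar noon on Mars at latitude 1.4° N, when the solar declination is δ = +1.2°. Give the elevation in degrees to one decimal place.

At local noon the hour angle is zero, so the zenith angle equals |ϕ − δ| = |+1.4° − (+1.200°)| = 0.200°.
Elevation = 90° − 0.200° = 89.8°.

89.8°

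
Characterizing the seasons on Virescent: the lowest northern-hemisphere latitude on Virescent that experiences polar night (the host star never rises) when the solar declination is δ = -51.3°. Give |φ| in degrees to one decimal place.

|φ| = 38.7°

Polar night requires cos H₀ = −tan φ tan δ ≥ 1, i.e. tan φ tan δ ≤ −1.
The boundary is |tan φ| · |tan δ| = 1, so |φ| = 90° − |δ| = 90° − 51.3° = 38.7° in the northern hemisphere.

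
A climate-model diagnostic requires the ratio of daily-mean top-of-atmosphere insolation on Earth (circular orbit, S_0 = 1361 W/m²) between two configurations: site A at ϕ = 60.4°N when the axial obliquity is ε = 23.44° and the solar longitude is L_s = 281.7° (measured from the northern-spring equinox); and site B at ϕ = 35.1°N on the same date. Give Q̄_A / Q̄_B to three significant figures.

— Configuration A (ϕ=+60.4°):
Solar declination: sin δ = sin ε · sin L_s = sin 23.44° × sin 281.7° = -0.38952, so δ = -22.925°.
cos h₀ = −tan(+60.4°) tan(-22.925°) = 0.7445, h₀ = 0.7310 rad.
Bracket: h₀ sin ϕ sin δ + cos ϕ cos δ sin h₀ = 0.7310×0.86949×-0.38952 + 0.49394×0.92102×0.66764 = -0.247578 + 0.303729 = 0.056151.
Q̄ = (S_0/π) × [bracket] = (1361/π) × 0.056151 = 24.326 W/m².
— Configuration B (ϕ=+35.1°):
cos h₀ = −tan(+35.1°) tan(-22.925°) = 0.2972, h₀ = 1.2690 rad.
Bracket: h₀ sin ϕ sin δ + cos ϕ cos δ sin h₀ = 1.2690×0.57501×-0.38952 + 0.81815×0.92102×0.95480 = -0.284228 + 0.719473 = 0.435245.
Q̄ = (S_0/π) × [bracket] = (1361/π) × 0.435245 = 188.56 W/m².
Ratio Q̄_A / Q̄_B = 24.326 / 188.56 = 0.1290.

Q̄_A / Q̄_B ≈ 0.129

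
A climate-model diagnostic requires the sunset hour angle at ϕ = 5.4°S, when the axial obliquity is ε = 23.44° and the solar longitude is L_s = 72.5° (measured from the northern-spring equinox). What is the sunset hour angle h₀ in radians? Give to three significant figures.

h₀ = 1.53 rad

Solar declination: sin δ = sin ε · sin L_s = sin 23.44° × sin 72.5° = 0.37938, so δ = +22.295°.
cos h₀ = −tan ϕ · tan δ = −tan(-5.4°) × tan(+22.295°) = 0.0388, so h₀ = 1.5320 rad = 87.78°.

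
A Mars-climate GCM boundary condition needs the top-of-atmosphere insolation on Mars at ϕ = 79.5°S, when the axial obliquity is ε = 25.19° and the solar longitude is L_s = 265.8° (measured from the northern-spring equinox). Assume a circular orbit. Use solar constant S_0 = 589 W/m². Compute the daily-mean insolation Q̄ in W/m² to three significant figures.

Solar declination: sin δ = sin ε · sin L_s = sin 25.19° × sin 265.8° = -0.42448, so δ = -25.118°.
cos h₀ = −tan(-79.5°) tan(-25.118°) = -2.5295 ≤ −1 ⇒ polar day, h₀ = π.
Bracket: h₀ sin ϕ sin δ + cos ϕ cos δ sin h₀ = 3.1416×-0.98325×-0.42448 + 0.18224×0.90544×0.00000 = 1.311209 + 0.000000 = 1.311209.
Q̄ = (S_0/π) × [bracket] = (589/π) × 1.311209 = 245.8 W/m².

Q̄ ≈ 246 W/m²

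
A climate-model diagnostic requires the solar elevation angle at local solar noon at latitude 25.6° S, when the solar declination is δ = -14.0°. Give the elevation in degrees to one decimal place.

At local noon the hour angle is zero, so the zenith angle equals |φ − δ| = |-25.6° − (-14.000°)| = 11.600°.
Elevation = 90° − 11.600° = 78.4°.

78.4°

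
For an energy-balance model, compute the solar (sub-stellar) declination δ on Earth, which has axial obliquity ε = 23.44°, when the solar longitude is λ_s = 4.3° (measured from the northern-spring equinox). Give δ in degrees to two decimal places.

sin δ = sin ε · sin λ_s = sin 23.44° × sin 4.3° = 0.029826.
δ = arcsin(0.029826) = +1.71°.

δ = +1.71°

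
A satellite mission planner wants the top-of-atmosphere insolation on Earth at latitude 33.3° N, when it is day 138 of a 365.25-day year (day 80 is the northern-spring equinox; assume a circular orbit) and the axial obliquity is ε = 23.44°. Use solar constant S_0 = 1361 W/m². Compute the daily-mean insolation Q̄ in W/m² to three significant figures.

Solar longitude: L_s = 360° × (138 − 80)/365.25 = 57.166°.
sin δ = sin 23.44° × sin 57.166° = 0.33424, so δ = +19.526°.
cos h₀ = −tan(+33.3°) tan(+19.526°) = -0.2330, h₀ = 1.8059 rad.
Bracket: h₀ sin ϕ sin δ + cos ϕ cos δ sin h₀ = 1.8059×0.54902×0.33424 + 0.83581×0.94249×0.97249 = 0.331391 + 0.766072 = 1.097463.
Q̄ = (S_0/π) × [bracket] = (1361/π) × 1.097463 = 475.4 W/m².

Q̄ ≈ 475 W/m²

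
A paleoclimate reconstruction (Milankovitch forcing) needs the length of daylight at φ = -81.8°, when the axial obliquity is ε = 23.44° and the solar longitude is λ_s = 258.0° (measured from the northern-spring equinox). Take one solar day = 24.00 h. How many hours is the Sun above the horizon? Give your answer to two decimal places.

Solar declination: sin δ = sin ε · sin λ_s = sin 23.44° × sin 258.0° = -0.38910, so δ = -22.898°.
Sunrise equation: cos H₀ = −tan φ · tan δ = -2.9311 ≤ −1, so the Sun never sets (polar day) and H₀ = π.
Daylight = 2H₀/(2π) × 24.00 h = (3.1416/π) × 24.00 = 24.00 h.

24.00 h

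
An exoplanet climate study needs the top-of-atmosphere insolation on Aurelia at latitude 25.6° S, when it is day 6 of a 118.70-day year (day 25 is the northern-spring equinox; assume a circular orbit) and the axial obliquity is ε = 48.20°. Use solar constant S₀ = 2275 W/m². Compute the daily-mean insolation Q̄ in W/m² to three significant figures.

Solar longitude: λ_s = 360° × (6 − 25)/118.70 = -57.624°, i.e. -57.624° + 360° = 302.376°.
sin δ = sin 48.20° × sin 302.376° = -0.62960, so δ = -39.020°.
cos H₀ = −tan(-25.6°) tan(-39.020°) = -0.3883, H₀ = 1.9695 rad.
Bracket: H₀ sin φ sin δ + cos φ cos δ sin H₀ = 1.9695×-0.43209×-0.62960 + 0.90183×0.77692×0.92155 = 0.535790 + 0.645684 = 1.181474.
Q̄ = (S₀/π) × [bracket] = (2275/π) × 1.181474 = 855.6 W/m².

Q̄ ≈ 856 W/m²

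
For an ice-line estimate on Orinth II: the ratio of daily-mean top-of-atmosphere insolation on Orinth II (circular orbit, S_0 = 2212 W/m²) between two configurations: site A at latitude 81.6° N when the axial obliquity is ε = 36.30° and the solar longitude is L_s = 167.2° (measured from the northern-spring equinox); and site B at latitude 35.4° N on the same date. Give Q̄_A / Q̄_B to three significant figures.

— Configuration A (ϕ=+81.6°):
Solar declination: sin δ = sin ε · sin L_s = sin 36.30° × sin 167.2° = 0.13116, so δ = +7.537°.
cos h₀ = −tan(+81.6°) tan(+7.537°) = -0.8960, h₀ = 2.6814 rad.
Bracket: h₀ sin ϕ sin δ + cos ϕ cos δ sin h₀ = 2.6814×0.98927×0.13116 + 0.14608×0.99136×0.44415 = 0.347919 + 0.064321 = 0.412240.
Q̄ = (S_0/π) × [bracket] = (2212/π) × 0.412240 = 290.26 W/m².
— Configuration B (ϕ=+35.4°):
cos h₀ = −tan(+35.4°) tan(+7.537°) = -0.0940, h₀ = 1.6650 rad.
Bracket: h₀ sin ϕ sin δ + cos ϕ cos δ sin h₀ = 1.6650×0.57928×0.13116 + 0.81513×0.99136×0.99557 = 0.126504 + 0.804507 = 0.931011.
Q̄ = (S_0/π) × [bracket] = (2212/π) × 0.931011 = 655.53 W/m².
Ratio Q̄_A / Q̄_B = 290.26 / 655.53 = 0.4428.

Q̄_A / Q̄_B ≈ 0.443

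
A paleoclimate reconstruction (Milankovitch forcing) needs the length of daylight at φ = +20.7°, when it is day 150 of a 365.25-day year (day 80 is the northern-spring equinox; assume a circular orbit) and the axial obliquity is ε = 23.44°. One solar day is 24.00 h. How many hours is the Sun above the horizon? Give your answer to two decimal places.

Solar longitude: λ_s = 360° × (150 − 80)/365.25 = 68.994°.
sin δ = sin 23.44° × sin 68.994° = 0.37135, so δ = +21.799°.
cos H₀ = −tan φ · tan δ = −tan(+20.7°) × tan(+21.799°) = -0.1511, so H₀ = 1.7225 rad = 98.69°.
Daylight = 2H₀/(2π) × 24.00 h = (1.7225/π) × 24.00 = 13.16 h.

13.16 h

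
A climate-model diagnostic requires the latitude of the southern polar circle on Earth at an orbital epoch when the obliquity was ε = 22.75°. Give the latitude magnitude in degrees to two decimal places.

67.25°

The polar circle is the lowest latitude that experiences at least one full rotation of continuous darkness at the northern-summer solstice; it lies at |ϕ| = 90° − ε = 90° − 22.75° = 67.25°.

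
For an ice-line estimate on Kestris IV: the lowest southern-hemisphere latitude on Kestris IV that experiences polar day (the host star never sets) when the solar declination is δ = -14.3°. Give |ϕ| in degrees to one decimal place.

Polar day requires cos h₀ = −tan ϕ tan δ ≤ −1, i.e. tan ϕ tan δ ≥ 1.
The boundary is |tan ϕ| · |tan δ| = 1, so |ϕ| = 90° − |δ| = 90° − 14.3° = 75.7° in the southern hemisphere.

|ϕ| = 75.7°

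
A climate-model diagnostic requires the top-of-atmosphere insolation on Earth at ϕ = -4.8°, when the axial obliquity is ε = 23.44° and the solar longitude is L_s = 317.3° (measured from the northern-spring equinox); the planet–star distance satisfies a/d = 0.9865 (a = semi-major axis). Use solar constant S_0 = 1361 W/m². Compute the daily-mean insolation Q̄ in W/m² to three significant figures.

Q̄ ≈ 420 W/m²

Solar declination: sin δ = sin ε · sin L_s = sin 23.44° × sin 317.3° = -0.26976, so δ = -15.650°.
cos h₀ = −tan(-4.8°) tan(-15.650°) = -0.0235, h₀ = 1.5943 rad.
Bracket: h₀ sin ϕ sin δ + cos ϕ cos δ sin h₀ = 1.5943×-0.08368×-0.26976 + 0.99649×0.96293×0.99972 = 0.035989 + 0.959281 = 0.995270.
Inverse-square distance factor (a/d)² = 0.9865² = 0.973182.
Q̄ = (S_0/π) × 0.973182 × [bracket] = (1361/π) × 0.973182 × 0.995270 = 419.6 W/m².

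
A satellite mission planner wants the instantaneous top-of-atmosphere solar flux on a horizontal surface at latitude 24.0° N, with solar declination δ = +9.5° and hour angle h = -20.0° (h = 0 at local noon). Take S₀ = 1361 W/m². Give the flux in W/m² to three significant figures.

1.24e+03 W/m²

cos θ_z = sin φ sin δ + cos φ cos δ cos h = 0.067131 + 0.846679 = 0.913810.
Flux = S₀ · cos θ_z = 1361 × 0.913810 = 1244 W/m².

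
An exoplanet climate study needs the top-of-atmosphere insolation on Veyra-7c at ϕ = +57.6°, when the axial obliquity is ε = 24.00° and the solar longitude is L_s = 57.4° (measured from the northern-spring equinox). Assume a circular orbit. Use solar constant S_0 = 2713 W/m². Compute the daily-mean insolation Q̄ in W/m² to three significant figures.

Solar declination: sin δ = sin ε · sin L_s = sin 24.00° × sin 57.4° = 0.34266, so δ = +20.039°.
cos h₀ = −tan(+57.6°) tan(+20.039°) = -0.5747, h₀ = 2.1831 rad.
Bracket: h₀ sin ϕ sin δ + cos ϕ cos δ sin h₀ = 2.1831×0.84433×0.34266 + 0.53583×0.93946×0.81834 = 0.631610 + 0.411945 = 1.043555.
Q̄ = (S_0/π) × [bracket] = (2713/π) × 1.043555 = 901.2 W/m².

Q̄ ≈ 901 W/m²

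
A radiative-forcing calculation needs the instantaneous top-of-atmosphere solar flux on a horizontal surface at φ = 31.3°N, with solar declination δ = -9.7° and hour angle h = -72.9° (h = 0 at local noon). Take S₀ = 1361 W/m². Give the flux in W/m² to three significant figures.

218 W/m²

cos θ_z = sin φ sin δ + cos φ cos δ cos h = -0.087533 + 0.247653 = 0.160120.
Flux = S₀ · cos θ_z = 1361 × 0.160120 = 217.9 W/m².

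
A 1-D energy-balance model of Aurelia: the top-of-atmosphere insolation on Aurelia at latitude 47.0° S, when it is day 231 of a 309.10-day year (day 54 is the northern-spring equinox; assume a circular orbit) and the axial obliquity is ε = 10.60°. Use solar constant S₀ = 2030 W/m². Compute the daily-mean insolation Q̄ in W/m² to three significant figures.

Q̄ ≈ 501 W/m²

Solar longitude: λ_s = 360° × (231 − 54)/309.10 = 206.147°.
sin δ = sin 10.60° × sin 206.147° = -0.08106, so δ = -4.650°.
cos H₀ = −tan(-47.0°) tan(-4.650°) = -0.0872, H₀ = 1.6581 rad.
Bracket: H₀ sin φ sin δ + cos φ cos δ sin H₀ = 1.6581×-0.73135×-0.08106 + 0.68200×0.99671×0.99619 = 0.098298 + 0.677166 = 0.775464.
Q̄ = (S₀/π) × [bracket] = (2030/π) × 0.775464 = 501.1 W/m².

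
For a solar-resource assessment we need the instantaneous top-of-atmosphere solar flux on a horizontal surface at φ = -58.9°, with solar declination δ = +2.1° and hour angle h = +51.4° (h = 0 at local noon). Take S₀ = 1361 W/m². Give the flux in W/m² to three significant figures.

396 W/m²

cos θ_z = sin φ sin δ + cos φ cos δ cos h = -0.031377 + 0.322038 = 0.290661.
Flux = S₀ · cos θ_z = 1361 × 0.290661 = 395.6 W/m².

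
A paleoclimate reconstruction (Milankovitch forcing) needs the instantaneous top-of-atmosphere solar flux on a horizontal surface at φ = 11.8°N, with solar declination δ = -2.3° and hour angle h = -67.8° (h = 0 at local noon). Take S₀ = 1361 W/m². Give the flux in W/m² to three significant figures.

cos θ_z = sin φ sin δ + cos φ cos δ cos h = -0.008207 + 0.369558 = 0.361351.
Flux = S₀ · cos θ_z = 1361 × 0.361351 = 491.8 W/m².

492 W/m²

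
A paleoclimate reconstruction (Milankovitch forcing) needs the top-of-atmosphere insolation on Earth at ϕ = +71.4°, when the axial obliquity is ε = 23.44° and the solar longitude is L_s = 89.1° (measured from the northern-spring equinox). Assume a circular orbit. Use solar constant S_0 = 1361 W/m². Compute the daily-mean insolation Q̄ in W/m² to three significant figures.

Q̄ ≈ 513 W/m²

Solar declination: sin δ = sin ε · sin L_s = sin 23.44° × sin 89.1° = 0.39774, so δ = +23.437°.
cos h₀ = −tan(+71.4°) tan(+23.437°) = -1.2881 ≤ −1 ⇒ polar day, h₀ = π.
Bracket: h₀ sin ϕ sin δ + cos ϕ cos δ sin h₀ = 3.1416×0.94777×0.39774 + 0.31896×0.91750×0.00000 = 1.184277 + 0.000000 = 1.184277.
Q̄ = (S_0/π) × [bracket] = (1361/π) × 1.184277 = 513.1 W/m².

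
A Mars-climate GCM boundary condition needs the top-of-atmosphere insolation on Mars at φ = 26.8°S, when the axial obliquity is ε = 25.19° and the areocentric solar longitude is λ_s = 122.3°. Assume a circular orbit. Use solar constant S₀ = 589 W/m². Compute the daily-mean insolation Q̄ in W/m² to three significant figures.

sin δ = sin 25.19° × sin 122.3° = 0.35976, so δ = +21.086°.
cos H₀ = −tan(-26.8°) tan(+21.086°) = 0.1948, H₀ = 1.3748 rad.
Bracket: H₀ sin φ sin δ + cos φ cos δ sin H₀ = 1.3748×-0.45088×0.35976 + 0.89259×0.93304×0.98085 = -0.223004 + 0.816874 = 0.593870.
Q̄ = (S₀/π) × [bracket] = (589/π) × 0.593870 = 111.3 W/m².

Q̄ ≈ 111 W/m²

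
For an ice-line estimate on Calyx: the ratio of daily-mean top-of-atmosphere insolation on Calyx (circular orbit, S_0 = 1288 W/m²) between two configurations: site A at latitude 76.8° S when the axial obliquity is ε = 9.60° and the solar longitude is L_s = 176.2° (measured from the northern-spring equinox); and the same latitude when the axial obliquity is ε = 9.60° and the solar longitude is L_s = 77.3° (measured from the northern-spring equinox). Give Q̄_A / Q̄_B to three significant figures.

— Configuration A (ϕ=-76.8°):
Solar declination: sin δ = sin ε · sin L_s = sin 9.60° × sin 176.2° = 0.01105, so δ = +0.633°.
cos h₀ = −tan(-76.8°) tan(+0.633°) = 0.0471, h₀ = 1.5237 rad.
Bracket: h₀ sin ϕ sin δ + cos ϕ cos δ sin h₀ = 1.5237×-0.97358×0.01105 + 0.22835×0.99994×0.99889 = -0.016392 + 0.228083 = 0.211691.
Q̄ = (S_0/π) × [bracket] = (1288/π) × 0.211691 = 86.790 W/m².
— Configuration B (ϕ=-76.8°):
Solar declination: sin δ = sin ε · sin L_s = sin 9.60° × sin 77.3° = 0.16269, so δ = +9.363°.
cos h₀ = −tan(-76.8°) tan(+9.363°) = 0.7030, h₀ = 0.7912 rad.
Bracket: h₀ sin ϕ sin δ + cos ϕ cos δ sin h₀ = 0.7912×-0.97358×0.16269 + 0.22835×0.98668×0.71120 = -0.125320 + 0.160239 = 0.034919.
Q̄ = (S_0/π) × [bracket] = (1288/π) × 0.034919 = 14.316 W/m².
Ratio Q̄_A / Q̄_B = 86.790 / 14.316 = 6.062.

Q̄_A / Q̄_B ≈ 6.06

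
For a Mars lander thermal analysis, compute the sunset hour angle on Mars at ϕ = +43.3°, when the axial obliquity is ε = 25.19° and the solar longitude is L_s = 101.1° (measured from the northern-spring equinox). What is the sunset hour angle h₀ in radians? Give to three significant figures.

h₀ = 2.02 rad

Solar declination: sin δ = sin ε · sin L_s = sin 25.19° × sin 101.1° = 0.41766, so δ = +24.687°.
cos h₀ = −tan ϕ · tan δ = −tan(+43.3°) × tan(+24.687°) = -0.4332, so h₀ = 2.0188 rad = 115.67°.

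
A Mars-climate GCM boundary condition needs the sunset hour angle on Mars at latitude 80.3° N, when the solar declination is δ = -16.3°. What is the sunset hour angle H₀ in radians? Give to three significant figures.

H₀ = 0.00 rad

cos H₀ = −tan φ · tan δ = 1.7107 ≥ 1, so the Sun never rises (polar night) and H₀ = 0.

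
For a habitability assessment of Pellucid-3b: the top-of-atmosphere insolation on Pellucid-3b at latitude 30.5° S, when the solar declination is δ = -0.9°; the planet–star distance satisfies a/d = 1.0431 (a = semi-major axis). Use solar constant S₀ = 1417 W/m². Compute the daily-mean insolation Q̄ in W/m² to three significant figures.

cos H₀ = −tan(-30.5°) tan(-0.900°) = -0.0093, H₀ = 1.5800 rad.
Bracket: H₀ sin φ sin δ + cos φ cos δ sin H₀ = 1.5800×-0.50754×-0.01571 + 0.86163×0.99988×0.99996 = 0.012598 + 0.861492 = 0.874090.
Inverse-square distance factor (a/d)² = 1.0431² = 1.088058.
Q̄ = (S₀/π) × 1.088058 × [bracket] = (1417/π) × 1.088058 × 0.874090 = 429.0 W/m².

Q̄ ≈ 429 W/m²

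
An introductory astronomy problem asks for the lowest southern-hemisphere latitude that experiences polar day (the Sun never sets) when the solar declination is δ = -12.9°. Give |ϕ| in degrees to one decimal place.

|ϕ| = 77.1°

Polar day requires cos h₀ = −tan ϕ tan δ ≤ −1, i.e. tan ϕ tan δ ≥ 1.
The boundary is |tan ϕ| · |tan δ| = 1, so |ϕ| = 90° − |δ| = 90° − 12.9° = 77.1° in the southern hemisphere.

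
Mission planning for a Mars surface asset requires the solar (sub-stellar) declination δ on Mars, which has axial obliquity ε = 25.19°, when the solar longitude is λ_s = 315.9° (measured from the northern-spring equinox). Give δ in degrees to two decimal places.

δ = -17.23°

sin δ = sin ε · sin λ_s = sin 25.19° × sin 315.9° = -0.296195.
δ = arcsin(-0.296195) = -17.23°.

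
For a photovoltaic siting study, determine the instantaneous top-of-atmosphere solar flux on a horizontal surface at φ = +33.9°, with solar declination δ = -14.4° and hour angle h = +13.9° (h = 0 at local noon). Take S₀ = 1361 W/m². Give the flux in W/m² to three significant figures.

873 W/m²

cos θ_z = sin φ sin δ + cos φ cos δ cos h = -0.138706 + 0.780394 = 0.641688.
Flux = S₀ · cos θ_z = 1361 × 0.641688 = 873.3 W/m².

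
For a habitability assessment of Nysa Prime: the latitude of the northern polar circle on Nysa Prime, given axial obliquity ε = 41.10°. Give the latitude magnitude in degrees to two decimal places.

The polar circle is the lowest latitude that experiences at least one full rotation of continuous daylight at the northern-summer solstice; it lies at |φ| = 90° − ε = 90° − 41.10° = 48.90°.

48.90°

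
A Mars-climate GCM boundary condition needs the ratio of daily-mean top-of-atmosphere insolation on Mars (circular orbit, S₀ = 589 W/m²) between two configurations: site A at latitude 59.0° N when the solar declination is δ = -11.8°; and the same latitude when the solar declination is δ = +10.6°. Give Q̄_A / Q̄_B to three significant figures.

Q̄_A / Q̄_B ≈ 0.333

— Configuration A (φ=+59.0°):
cos H₀ = −tan(+59.0°) tan(-11.800°) = 0.3477, H₀ = 1.2157 rad.
Bracket: H₀ sin φ sin δ + cos φ cos δ sin H₀ = 1.2157×0.85717×-0.20450 + 0.51504×0.97887×0.93761 = -0.213102 + 0.472703 = 0.259601.
Q̄ = (S₀/π) × [bracket] = (589/π) × 0.259601 = 48.671 W/m².
— Configuration B (φ=+59.0°):
cos H₀ = −tan(+59.0°) tan(+10.600°) = -0.3115, H₀ = 1.8875 rad.
Bracket: H₀ sin φ sin δ + cos φ cos δ sin H₀ = 1.8875×0.85717×0.18395 + 0.51504×0.98294×0.95026 = 0.297614 + 0.481072 = 0.778686.
Q̄ = (S₀/π) × [bracket] = (589/π) × 0.778686 = 145.99 W/m².
Ratio Q̄_A / Q̄_B = 48.671 / 145.99 = 0.3334.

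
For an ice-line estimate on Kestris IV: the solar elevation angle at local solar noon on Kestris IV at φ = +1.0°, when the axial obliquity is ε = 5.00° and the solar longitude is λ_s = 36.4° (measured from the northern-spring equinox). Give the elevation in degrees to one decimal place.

88.0°

Solar declination: sin δ = sin ε · sin λ_s = sin 5.00° × sin 36.4° = 0.05172, so δ = +2.965°.
At local noon the hour angle is zero, so the zenith angle equals |φ − δ| = |+1.0° − (+2.965°)| = 1.965°.
Elevation = 90° − 1.965° = 88.0°.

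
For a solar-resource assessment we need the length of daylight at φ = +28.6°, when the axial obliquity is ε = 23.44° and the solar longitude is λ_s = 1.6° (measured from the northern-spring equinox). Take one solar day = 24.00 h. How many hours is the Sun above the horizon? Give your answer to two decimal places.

Solar declination: sin δ = sin ε · sin λ_s = sin 23.44° × sin 1.6° = 0.01111, so δ = +0.636°.
cos H₀ = −tan φ · tan δ = −tan(+28.6°) × tan(+0.636°) = -0.0061, so H₀ = 1.5769 rad = 90.35°.
Daylight = 2H₀/(2π) × 24.00 h = (1.5769/π) × 24.00 = 12.05 h.

12.05 h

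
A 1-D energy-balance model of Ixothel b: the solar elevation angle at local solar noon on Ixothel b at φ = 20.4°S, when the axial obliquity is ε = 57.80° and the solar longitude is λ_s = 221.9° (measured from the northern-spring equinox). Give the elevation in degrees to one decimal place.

Solar declination: sin δ = sin ε · sin λ_s = sin 57.80° × sin 221.9° = -0.56512, so δ = -34.410°.
At local noon the hour angle is zero, so the zenith angle equals |φ − δ| = |-20.4° − (-34.410°)| = 14.010°.
Elevation = 90° − 14.010° = 76.0°.

76.0°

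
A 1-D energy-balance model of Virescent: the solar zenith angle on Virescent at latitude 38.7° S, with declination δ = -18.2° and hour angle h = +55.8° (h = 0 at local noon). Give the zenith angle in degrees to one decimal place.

θ_z = 52.3°

cos θ_z = sin φ sin δ + cos φ cos δ cos h = 0.195285 + 0.416721 = 0.612006.
θ_z = arccos(0.612006) = 52.3°.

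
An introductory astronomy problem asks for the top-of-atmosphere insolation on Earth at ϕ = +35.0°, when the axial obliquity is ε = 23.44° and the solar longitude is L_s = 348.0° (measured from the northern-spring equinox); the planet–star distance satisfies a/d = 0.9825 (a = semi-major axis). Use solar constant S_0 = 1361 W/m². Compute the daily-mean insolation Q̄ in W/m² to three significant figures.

Q̄ ≈ 311 W/m²

Solar declination: sin δ = sin ε · sin L_s = sin 23.44° × sin 348.0° = -0.08270, so δ = -4.744°.
cos h₀ = −tan(+35.0°) tan(-4.744°) = 0.0581, h₀ = 1.5127 rad.
Bracket: h₀ sin ϕ sin δ + cos ϕ cos δ sin h₀ = 1.5127×0.57358×-0.08270 + 0.81915×0.99657×0.99831 = -0.071755 + 0.814961 = 0.743206.
Inverse-square distance factor (a/d)² = 0.9825² = 0.965306.
Q̄ = (S_0/π) × 0.965306 × [bracket] = (1361/π) × 0.965306 × 0.743206 = 310.8 W/m².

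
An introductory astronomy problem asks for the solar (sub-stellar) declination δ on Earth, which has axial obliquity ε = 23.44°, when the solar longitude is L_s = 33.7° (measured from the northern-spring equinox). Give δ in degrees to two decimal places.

sin δ = sin ε · sin L_s = sin 23.44° × sin 33.7° = 0.220711.
δ = arcsin(0.220711) = +12.75°.

δ = +12.75°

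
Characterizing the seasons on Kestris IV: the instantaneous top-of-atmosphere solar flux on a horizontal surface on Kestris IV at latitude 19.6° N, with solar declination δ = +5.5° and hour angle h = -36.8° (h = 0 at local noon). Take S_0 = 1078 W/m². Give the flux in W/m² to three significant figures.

cos θ_z = sin ϕ sin δ + cos ϕ cos δ cos h = 0.032152 + 0.750862 = 0.783014.
Flux = S_0 · cos θ_z = 1078 × 0.783014 = 844.1 W/m².

844 W/m²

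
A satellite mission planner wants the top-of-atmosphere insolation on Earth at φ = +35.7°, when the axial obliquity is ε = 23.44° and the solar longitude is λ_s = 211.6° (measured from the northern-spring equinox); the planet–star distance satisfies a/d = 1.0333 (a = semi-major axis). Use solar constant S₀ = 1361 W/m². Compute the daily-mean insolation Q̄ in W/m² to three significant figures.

Q̄ ≈ 283 W/m²

Solar declination: sin δ = sin ε · sin λ_s = sin 23.44° × sin 211.6° = -0.20844, so δ = -12.031°.
cos H₀ = −tan(+35.7°) tan(-12.031°) = 0.1531, H₀ = 1.4171 rad.
Bracket: H₀ sin φ sin δ + cos φ cos δ sin H₀ = 1.4171×0.58354×-0.20844 + 0.81208×0.97804×0.98820 = -0.172366 + 0.784875 = 0.612509.
Inverse-square distance factor (a/d)² = 1.0333² = 1.067709.
Q̄ = (S₀/π) × 1.067709 × [bracket] = (1361/π) × 1.067709 × 0.612509 = 283.3 W/m².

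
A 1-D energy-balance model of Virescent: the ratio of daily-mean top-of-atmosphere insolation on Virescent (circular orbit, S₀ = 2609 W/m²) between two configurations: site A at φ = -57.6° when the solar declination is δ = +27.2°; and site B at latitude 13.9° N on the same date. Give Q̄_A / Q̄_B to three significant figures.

— Configuration A (φ=-57.6°):
cos H₀ = −tan(-57.6°) tan(+27.200°) = 0.8098, H₀ = 0.6269 rad.
Bracket: H₀ sin φ sin δ + cos φ cos δ sin H₀ = 0.6269×-0.84433×0.45710 + 0.53583×0.88942×0.58667 = -0.241948 + 0.279594 = 0.037646.
Q̄ = (S₀/π) × [bracket] = (2609/π) × 0.037646 = 31.264 W/m².
— Configuration B (φ=+13.9°):
cos H₀ = −tan(+13.9°) tan(+27.200°) = -0.1272, H₀ = 1.6983 rad.
Bracket: H₀ sin φ sin δ + cos φ cos δ sin H₀ = 1.6983×0.24023×0.45710 + 0.97072×0.88942×0.99188 = 0.186489 + 0.856367 = 1.042856.
Q̄ = (S₀/π) × [bracket] = (2609/π) × 1.042856 = 866.06 W/m².
Ratio Q̄_A / Q̄_B = 31.264 / 866.06 = 0.03610.

Q̄_A / Q̄_B ≈ 0.0361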